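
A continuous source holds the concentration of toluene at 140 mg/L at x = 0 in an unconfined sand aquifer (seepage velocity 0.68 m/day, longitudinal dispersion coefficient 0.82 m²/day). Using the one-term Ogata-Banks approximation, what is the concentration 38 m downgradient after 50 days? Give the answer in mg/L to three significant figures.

For a continuous step input, C/C₀ ≈ ½·erfc((x−vt)/(2√(Dt))).
vt = 0.68 × 50 = 34 m and 2√(Dt) = 2√(0.82 × 50) = 12.81 m.
Argument (x−vt)/(2√(Dt)) = (38 − 34)/12.81 = 0.3123; ½·erfc(0.3123) = 0.3294.
C = 140 × 0.3294 = 46.1 mg/L.

46.1 mg/L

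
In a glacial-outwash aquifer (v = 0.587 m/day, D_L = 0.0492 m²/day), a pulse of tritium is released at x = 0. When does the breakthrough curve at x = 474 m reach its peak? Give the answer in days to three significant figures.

807 days

For the 1D instantaneous-source solution, setting ∂C/∂t = 0 at fixed x gives v²t² + 2Dt − x² = 0, so t = (√(D² + v²x²) − D)/v².
√(D² + v²x²) = √(0.0492² + 0.587² × 474²) = 278.2; v² = 0.344569.
t = (278.2 − 0.0492)/0.344569 = 807 days (vs. the pure-advection estimate x/v = 807 d).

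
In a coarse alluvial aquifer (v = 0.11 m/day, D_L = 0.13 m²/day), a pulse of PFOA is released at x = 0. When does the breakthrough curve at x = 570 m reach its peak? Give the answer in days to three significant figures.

5170 days

For the 1D instantaneous-source solution, setting ∂C/∂t = 0 at fixed x gives v²t² + 2Dt − x² = 0, so t = (√(D² + v²x²) − D)/v².
√(D² + v²x²) = √(0.13² + 0.11² × 570²) = 62.70; v² = 0.0121.
t = (62.70 − 0.13)/0.0121 = 5170 days (vs. the pure-advection estimate x/v = 5180 d).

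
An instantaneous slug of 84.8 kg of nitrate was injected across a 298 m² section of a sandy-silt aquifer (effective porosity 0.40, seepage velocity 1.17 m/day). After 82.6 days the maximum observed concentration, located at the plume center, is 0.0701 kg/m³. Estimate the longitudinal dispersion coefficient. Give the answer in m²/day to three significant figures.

At the plume center C_max = M/(n_e·A·√(4πDt)), so D = M²/(4πt·(n_e·A·C_max)²).
n_e·A·C_max = 0.40 × 298 × 0.0701 = 8.356 kg/m.
D = 84.8²/(4π × 82.6 × 8.356²) = 0.0992 m²/day.

0.0992 m²/day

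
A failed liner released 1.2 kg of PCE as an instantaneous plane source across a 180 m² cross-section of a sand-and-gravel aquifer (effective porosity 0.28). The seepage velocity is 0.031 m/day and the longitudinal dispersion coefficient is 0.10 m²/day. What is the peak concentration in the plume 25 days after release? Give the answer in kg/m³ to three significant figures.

The peak of an instantaneous 1D plume sits at x = vt; there the Gaussian factor is 1 and C_max = M/(n_e·A·√(4πDt)), where n_e·A is the pore area the mass is dissolved in.
√(4πDt) = √(4π × 0.10 × 25) = 5.605 m, so C_max = 1.2/(0.28 × 180 × 5.605) = 0.00425 kg/m³.

0.00425 kg/m³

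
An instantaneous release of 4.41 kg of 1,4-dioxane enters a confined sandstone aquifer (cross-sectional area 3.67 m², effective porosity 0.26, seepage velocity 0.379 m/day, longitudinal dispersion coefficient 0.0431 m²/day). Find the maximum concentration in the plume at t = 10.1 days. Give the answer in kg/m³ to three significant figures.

1.98 kg/m³

The peak of an instantaneous 1D plume sits at x = vt; there the Gaussian factor is 1 and C_max = M/(n_e·A·√(4πDt)), where n_e·A is the pore area the mass is dissolved in.
√(4πDt) = √(4π × 0.0431 × 10.1) = 2.339 m, so C_max = 4.41/(0.26 × 3.67 × 2.339) = 1.98 kg/m³.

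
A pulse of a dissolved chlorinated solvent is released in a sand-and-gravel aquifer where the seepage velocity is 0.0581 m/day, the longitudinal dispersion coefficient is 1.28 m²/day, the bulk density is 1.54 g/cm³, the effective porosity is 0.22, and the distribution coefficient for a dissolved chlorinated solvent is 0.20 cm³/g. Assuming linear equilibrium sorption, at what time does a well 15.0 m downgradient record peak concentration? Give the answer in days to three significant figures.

Retardation factor R = 1 + ρ_b·K_d/n = 1 + 1.54 × 0.20/0.22 = 2.400.
Sorption retards both mechanisms: v_R = v/R = 0.02421 m/day, D_R = D/R = 0.5333 m²/day.
Peak time from v_R²t² + 2D_R t − x² = 0: t = (√(D_R² + v_R²x²) − D_R)/v_R².
√(D_R² + v_R²x²) = √(0.5333² + 0.02421² × 15.0²) = 0.6452; v_R² = 0.0005861.
t = (0.6452 − 0.5333)/0.0005861 = 191 days.

191 days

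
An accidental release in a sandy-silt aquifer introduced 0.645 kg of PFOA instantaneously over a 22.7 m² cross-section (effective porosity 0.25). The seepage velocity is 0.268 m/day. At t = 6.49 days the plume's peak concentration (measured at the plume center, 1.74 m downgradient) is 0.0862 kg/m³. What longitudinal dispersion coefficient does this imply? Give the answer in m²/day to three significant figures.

At the plume center C_max = M/(n_e·A·√(4πDt)), so D = M²/(4πt·(n_e·A·C_max)²).
n_e·A·C_max = 0.25 × 22.7 × 0.0862 = 0.4892 kg/m.
D = 0.645²/(4π × 6.49 × 0.4892²) = 0.0213 m²/day.

0.0213 m²/day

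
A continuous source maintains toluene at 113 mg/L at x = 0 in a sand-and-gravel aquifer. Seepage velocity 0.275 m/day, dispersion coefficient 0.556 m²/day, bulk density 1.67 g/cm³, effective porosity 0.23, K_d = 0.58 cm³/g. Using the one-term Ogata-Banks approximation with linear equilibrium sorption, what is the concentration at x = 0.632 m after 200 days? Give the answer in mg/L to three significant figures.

Retardation factor R = 1 + ρ_b·K_d/n = 1 + 1.67 × 0.58/0.23 = 5.211.
Sorption retards both mechanisms: v_R = v/R = 0.05277 m/day, D_R = D/R = 0.1067 m²/day.
v_R·t = 0.05277 × 200 = 10.554 m; 2√(D_R t) = 9.239 m; argument = (0.632 − 10.554)/9.239 = -1.074.
C = C₀ × ½·erfc(-1.074) = 113 × 0.9356 = 106 mg/L.

106 mg/L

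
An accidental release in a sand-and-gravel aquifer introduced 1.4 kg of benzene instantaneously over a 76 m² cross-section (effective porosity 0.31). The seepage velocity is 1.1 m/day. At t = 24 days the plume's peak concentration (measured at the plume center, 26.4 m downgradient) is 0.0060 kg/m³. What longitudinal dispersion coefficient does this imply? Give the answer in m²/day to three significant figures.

At the plume center C_max = M/(n_e·A·√(4πDt)), so D = M²/(4πt·(n_e·A·C_max)²).
n_e·A·C_max = 0.31 × 76 × 0.0060 = 0.1414 kg/m.
D = 1.4²/(4π × 24 × 0.1414²) = 0.325 m²/day.

0.325 m²/day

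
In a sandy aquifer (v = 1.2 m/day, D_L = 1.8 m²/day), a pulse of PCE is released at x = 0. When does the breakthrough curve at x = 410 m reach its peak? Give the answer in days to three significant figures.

340 days

For the 1D instantaneous-source solution, setting ∂C/∂t = 0 at fixed x gives v²t² + 2Dt − x² = 0, so t = (√(D² + v²x²) − D)/v².
√(D² + v²x²) = √(1.8² + 1.2² × 410²) = 492.0; v² = 1.44.
t = (492.0 − 1.8)/1.44 = 340 days (vs. the pure-advection estimate x/v = 342 d).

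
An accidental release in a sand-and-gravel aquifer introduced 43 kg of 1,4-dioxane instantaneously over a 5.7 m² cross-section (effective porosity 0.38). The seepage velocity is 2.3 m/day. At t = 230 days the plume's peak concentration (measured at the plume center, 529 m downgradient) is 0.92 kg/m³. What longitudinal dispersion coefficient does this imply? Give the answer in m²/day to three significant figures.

0.161 m²/day

At the plume center C_max = M/(n_e·A·√(4πDt)), so D = M²/(4πt·(n_e·A·C_max)²).
n_e·A·C_max = 0.38 × 5.7 × 0.92 = 1.993 kg/m.
D = 43²/(4π × 230 × 1.993²) = 0.161 m²/day.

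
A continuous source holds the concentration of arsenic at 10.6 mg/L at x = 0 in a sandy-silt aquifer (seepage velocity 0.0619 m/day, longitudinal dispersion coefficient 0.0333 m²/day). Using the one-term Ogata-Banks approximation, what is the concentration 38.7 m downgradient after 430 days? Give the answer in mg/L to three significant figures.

For a continuous step input, C/C₀ ≈ ½·erfc((x−vt)/(2√(Dt))).
vt = 0.0619 × 430 = 26.617 m and 2√(Dt) = 2√(0.0333 × 430) = 7.568 m.
Argument (x−vt)/(2√(Dt)) = (38.7 − 26.617)/7.568 = 1.597; ½·erfc(1.597) = 0.01196.
C = 10.6 × 0.01196 = 0.127 mg/L.

0.127 mg/L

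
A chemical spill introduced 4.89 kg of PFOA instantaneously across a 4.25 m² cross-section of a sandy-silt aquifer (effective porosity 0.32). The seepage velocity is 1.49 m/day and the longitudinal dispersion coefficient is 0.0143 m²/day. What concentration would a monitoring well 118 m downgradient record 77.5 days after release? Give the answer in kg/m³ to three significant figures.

For an instantaneous plane source, C(x,t) = M/(n_e·A·√(4πDt)) · exp(−(x−vt)²/(4Dt)), with n_e·A the pore (flow) area.
Plume center vt = 1.49 × 77.5 = 115.475 m, so the well at 118 m is 2.525 m downgradient of the peak.
√(4πDt) = 3.732 m, giving peak height M/(n_e·A·√(4πDt)) = 4.89/(0.32 × 4.25 × 3.732) = 0.9634 kg/m³.
(x−vt)²/(4Dt) = (2.525)²/(4 × 0.0143 × 77.5) = 1.438; exp(−1.438) = 0.2374.
C = 0.9634 × 0.2374 = 0.229 kg/m³.

0.229 kg/m³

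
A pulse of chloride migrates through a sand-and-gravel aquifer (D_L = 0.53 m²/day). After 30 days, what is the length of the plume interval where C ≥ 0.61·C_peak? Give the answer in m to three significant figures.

11.2 m

The plume is Gaussian with σ = √(2Dt) = √(2 × 0.53 × 30) = 5.639 m.
C/C_peak = exp(−Δx²/(2σ²)) = 0.61 ⇒ Δx = σ·√(−2 ln 0.61) = 5.639 × 0.9943 = 5.607 m.
Width = 2Δx = 11.2 m.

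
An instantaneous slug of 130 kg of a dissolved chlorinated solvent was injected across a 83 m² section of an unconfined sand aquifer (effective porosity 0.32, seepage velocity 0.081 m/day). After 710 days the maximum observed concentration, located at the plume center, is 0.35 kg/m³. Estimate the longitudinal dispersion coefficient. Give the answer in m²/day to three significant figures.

0.0219 m²/day

At the plume center C_max = M/(n_e·A·√(4πDt)), so D = M²/(4πt·(n_e·A·C_max)²).
n_e·A·C_max = 0.32 × 83 × 0.35 = 9.296 kg/m.
D = 130²/(4π × 710 × 9.296²) = 0.0219 m²/day.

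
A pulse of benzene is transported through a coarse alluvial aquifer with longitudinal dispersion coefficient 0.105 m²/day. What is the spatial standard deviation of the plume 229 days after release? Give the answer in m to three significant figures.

Dispersive spreading gives a Gaussian with σ² = 2Dt; advection only shifts the center.
σ = √(2 × 0.105 × 229) = 6.93 m.

6.93 m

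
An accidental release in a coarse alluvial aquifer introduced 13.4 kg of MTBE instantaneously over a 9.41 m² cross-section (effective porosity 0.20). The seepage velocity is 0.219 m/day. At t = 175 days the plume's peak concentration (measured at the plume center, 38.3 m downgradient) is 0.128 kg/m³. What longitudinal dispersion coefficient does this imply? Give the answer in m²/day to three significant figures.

At the plume center C_max = M/(n_e·A·√(4πDt)), so D = M²/(4πt·(n_e·A·C_max)²).
n_e·A·C_max = 0.20 × 9.41 × 0.128 = 0.2409 kg/m.
D = 13.4²/(4π × 175 × 0.2409²) = 1.41 m²/day.

1.41 m²/day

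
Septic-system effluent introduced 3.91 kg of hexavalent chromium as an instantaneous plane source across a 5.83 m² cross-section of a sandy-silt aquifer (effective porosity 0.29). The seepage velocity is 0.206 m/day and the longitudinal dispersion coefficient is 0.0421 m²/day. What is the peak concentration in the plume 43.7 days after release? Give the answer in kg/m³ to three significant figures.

The peak of an instantaneous 1D plume sits at x = vt; there the Gaussian factor is 1 and C_max = M/(n_e·A·√(4πDt)), where n_e·A is the pore area the mass is dissolved in.
√(4πDt) = √(4π × 0.0421 × 43.7) = 4.808 m, so C_max = 3.91/(0.29 × 5.83 × 4.808) = 0.481 kg/m³.

0.481 kg/m³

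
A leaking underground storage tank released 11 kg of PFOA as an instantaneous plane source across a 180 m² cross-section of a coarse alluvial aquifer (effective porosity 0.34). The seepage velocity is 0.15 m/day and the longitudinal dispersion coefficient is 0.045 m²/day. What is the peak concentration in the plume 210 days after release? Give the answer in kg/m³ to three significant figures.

The peak of an instantaneous 1D plume sits at x = vt; there the Gaussian factor is 1 and C_max = M/(n_e·A·√(4πDt)), where n_e·A is the pore area the mass is dissolved in.
√(4πDt) = √(4π × 0.045 × 210) = 10.90 m, so C_max = 11/(0.34 × 180 × 10.90) = 0.0165 kg/m³.

0.0165 kg/m³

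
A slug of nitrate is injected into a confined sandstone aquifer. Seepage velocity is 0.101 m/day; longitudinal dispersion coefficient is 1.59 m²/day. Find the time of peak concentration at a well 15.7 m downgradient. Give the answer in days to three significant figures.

64.3 days

For the 1D instantaneous-source solution, setting ∂C/∂t = 0 at fixed x gives v²t² + 2Dt − x² = 0, so t = (√(D² + v²x²) − D)/v².
√(D² + v²x²) = √(1.59² + 0.101² × 15.7²) = 2.246; v² = 0.010201.
t = (2.246 − 1.59)/0.010201 = 64.3 days (vs. the pure-advection estimate x/v = 155 d).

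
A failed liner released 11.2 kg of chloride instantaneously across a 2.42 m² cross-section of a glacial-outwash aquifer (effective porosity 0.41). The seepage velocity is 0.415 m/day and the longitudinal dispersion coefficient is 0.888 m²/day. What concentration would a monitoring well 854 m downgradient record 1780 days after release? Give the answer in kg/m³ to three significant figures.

0.00978 kg/m³

For an instantaneous plane source, C(x,t) = M/(n_e·A·√(4πDt)) · exp(−(x−vt)²/(4Dt)), with n_e·A the pore (flow) area.
Plume center vt = 0.415 × 1780 = 738.7 m, so the well at 854 m is 115.3 m downgradient of the peak.
√(4πDt) = 140.9 m, giving peak height M/(n_e·A·√(4πDt)) = 11.2/(0.41 × 2.42 × 140.9) = 0.08011 kg/m³.
(x−vt)²/(4Dt) = (115.3)²/(4 × 0.888 × 1780) = 2.103; exp(−2.103) = 0.1221.
C = 0.08011 × 0.1221 = 0.00978 kg/m³.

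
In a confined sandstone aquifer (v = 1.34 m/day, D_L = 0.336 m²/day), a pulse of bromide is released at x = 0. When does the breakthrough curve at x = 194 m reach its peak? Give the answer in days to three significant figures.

For the 1D instantaneous-source solution, setting ∂C/∂t = 0 at fixed x gives v²t² + 2Dt − x² = 0, so t = (√(D² + v²x²) − D)/v².
√(D² + v²x²) = √(0.336² + 1.34² × 194²) = 260.0; v² = 1.7956.
t = (260.0 − 0.336)/1.7956 = 145 days (vs. the pure-advection estimate x/v = 145 d).

145 days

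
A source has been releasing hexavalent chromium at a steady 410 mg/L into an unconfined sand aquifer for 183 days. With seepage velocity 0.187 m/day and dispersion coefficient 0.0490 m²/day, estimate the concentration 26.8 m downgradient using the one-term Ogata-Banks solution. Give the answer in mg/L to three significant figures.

For a continuous step input, C/C₀ ≈ ½·erfc((x−vt)/(2√(Dt))).
vt = 0.187 × 183 = 34.221 m and 2√(Dt) = 2√(0.0490 × 183) = 5.989 m.
Argument (x−vt)/(2√(Dt)) = (26.8 − 34.221)/5.989 = -1.239; ½·erfc(-1.239) = 0.9601.
C = 410 × 0.9601 = 394 mg/L.

394 mg/L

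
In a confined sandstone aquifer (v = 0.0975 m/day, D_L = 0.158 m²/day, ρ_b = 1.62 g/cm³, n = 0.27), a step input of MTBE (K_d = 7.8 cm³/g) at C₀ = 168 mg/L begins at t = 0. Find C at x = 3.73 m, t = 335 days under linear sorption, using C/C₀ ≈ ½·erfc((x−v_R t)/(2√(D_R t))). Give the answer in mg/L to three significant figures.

3.41 mg/L

Retardation factor R = 1 + ρ_b·K_d/n = 1 + 1.62 × 7.8/0.27 = 47.80.
Sorption retards both mechanisms: v_R = v/R = 0.002040 m/day, D_R = D/R = 0.003305 m²/day.
v_R·t = 0.002040 × 335 = 0.6834 m; 2√(D_R t) = 2.104 m; argument = (3.73 − 0.6834)/2.104 = 1.448.
C = C₀ × ½·erfc(1.448) = 168 × 0.02029 = 3.41 mg/L.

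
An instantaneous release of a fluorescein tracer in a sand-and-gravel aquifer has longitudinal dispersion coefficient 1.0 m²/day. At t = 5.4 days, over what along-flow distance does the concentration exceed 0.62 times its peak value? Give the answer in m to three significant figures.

6.43 m

The plume is Gaussian with σ = √(2Dt) = √(2 × 1.0 × 5.4) = 3.286 m.
C/C_peak = exp(−Δx²/(2σ²)) = 0.62 ⇒ Δx = σ·√(−2 ln 0.62) = 3.286 × 0.9778 = 3.213 m.
Width = 2Δx = 6.43 m.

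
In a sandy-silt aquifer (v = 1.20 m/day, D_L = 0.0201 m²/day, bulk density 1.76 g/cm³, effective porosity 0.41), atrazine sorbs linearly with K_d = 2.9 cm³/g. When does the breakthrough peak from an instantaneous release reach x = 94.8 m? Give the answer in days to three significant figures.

Retardation factor R = 1 + ρ_b·K_d/n = 1 + 1.76 × 2.9/0.41 = 13.45.
Sorption retards both mechanisms: v_R = v/R = 0.08922 m/day, D_R = D/R = 0.001494 m²/day.
Peak time from v_R²t² + 2D_R t − x² = 0: t = (√(D_R² + v_R²x²) − D_R)/v_R².
√(D_R² + v_R²x²) = √(0.001494² + 0.08922² × 94.8²) = 8.458; v_R² = 0.007960.
t = (8.458 − 0.001494)/0.007960 = 1060 days.

1060 days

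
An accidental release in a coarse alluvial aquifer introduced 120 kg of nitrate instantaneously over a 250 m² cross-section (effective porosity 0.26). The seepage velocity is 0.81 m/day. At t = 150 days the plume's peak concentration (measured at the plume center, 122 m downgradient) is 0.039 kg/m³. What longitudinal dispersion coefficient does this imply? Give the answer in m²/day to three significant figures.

1.19 m²/day

At the plume center C_max = M/(n_e·A·√(4πDt)), so D = M²/(4πt·(n_e·A·C_max)²).
n_e·A·C_max = 0.26 × 250 × 0.039 = 2.535 kg/m.
D = 120²/(4π × 150 × 2.535²) = 1.19 m²/day.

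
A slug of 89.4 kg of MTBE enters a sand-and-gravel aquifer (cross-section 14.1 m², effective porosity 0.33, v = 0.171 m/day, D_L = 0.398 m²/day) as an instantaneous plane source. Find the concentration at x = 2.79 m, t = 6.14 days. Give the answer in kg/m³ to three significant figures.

2.54 kg/m³

For an instantaneous plane source, C(x,t) = M/(n_e·A·√(4πDt)) · exp(−(x−vt)²/(4Dt)), with n_e·A the pore (flow) area.
Plume center vt = 0.171 × 6.14 = 1.04994 m, so the well at 2.79 m is 1.74006 m downgradient of the peak.
√(4πDt) = 5.542 m, giving peak height M/(n_e·A·√(4πDt)) = 89.4/(0.33 × 14.1 × 5.542) = 3.467 kg/m³.
(x−vt)²/(4Dt) = (1.74006)²/(4 × 0.398 × 6.14) = 0.3098; exp(−0.3098) = 0.7336.
C = 3.467 × 0.7336 = 2.54 kg/m³.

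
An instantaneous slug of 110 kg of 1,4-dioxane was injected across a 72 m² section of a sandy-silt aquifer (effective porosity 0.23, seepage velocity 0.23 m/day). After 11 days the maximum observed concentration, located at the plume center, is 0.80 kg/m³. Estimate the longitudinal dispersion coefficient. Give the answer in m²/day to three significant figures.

0.499 m²/day

At the plume center C_max = M/(n_e·A·√(4πDt)), so D = M²/(4πt·(n_e·A·C_max)²).
n_e·A·C_max = 0.23 × 72 × 0.80 = 13.25 kg/m.
D = 110²/(4π × 11 × 13.25²) = 0.499 m²/day.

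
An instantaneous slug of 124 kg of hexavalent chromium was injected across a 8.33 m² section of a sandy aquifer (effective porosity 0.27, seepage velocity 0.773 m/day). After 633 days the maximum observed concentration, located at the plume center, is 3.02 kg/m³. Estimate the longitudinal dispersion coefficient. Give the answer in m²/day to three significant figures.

At the plume center C_max = M/(n_e·A·√(4πDt)), so D = M²/(4πt·(n_e·A·C_max)²).
n_e·A·C_max = 0.27 × 8.33 × 3.02 = 6.792 kg/m.
D = 124²/(4π × 633 × 6.792²) = 0.0419 m²/day.

0.0419 m²/day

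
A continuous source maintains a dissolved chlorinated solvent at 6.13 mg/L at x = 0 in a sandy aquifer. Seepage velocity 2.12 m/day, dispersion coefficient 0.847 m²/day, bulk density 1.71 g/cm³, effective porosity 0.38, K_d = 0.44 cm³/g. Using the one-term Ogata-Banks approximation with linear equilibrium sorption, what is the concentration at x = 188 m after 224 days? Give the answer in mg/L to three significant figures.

Retardation factor R = 1 + ρ_b·K_d/n = 1 + 1.71 × 0.44/0.38 = 2.980.
Sorption retards both mechanisms: v_R = v/R = 0.7114 m/day, D_R = D/R = 0.2842 m²/day.
v_R·t = 0.7114 × 224 = 159.3536 m; 2√(D_R t) = 15.96 m; argument = (188 − 159.3536)/15.96 = 1.795.
C = C₀ × ½·erfc(1.795) = 6.13 × 0.005566 = 0.0341 mg/L.

0.0341 mg/L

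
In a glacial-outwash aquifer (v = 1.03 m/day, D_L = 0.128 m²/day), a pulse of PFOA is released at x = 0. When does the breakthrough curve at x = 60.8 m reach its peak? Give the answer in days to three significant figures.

58.9 days

For the 1D instantaneous-source solution, setting ∂C/∂t = 0 at fixed x gives v²t² + 2Dt − x² = 0, so t = (√(D² + v²x²) − D)/v².
√(D² + v²x²) = √(0.128² + 1.03² × 60.8²) = 62.62; v² = 1.0609.
t = (62.62 − 0.128)/1.0609 = 58.9 days (vs. the pure-advection estimate x/v = 59.0 d).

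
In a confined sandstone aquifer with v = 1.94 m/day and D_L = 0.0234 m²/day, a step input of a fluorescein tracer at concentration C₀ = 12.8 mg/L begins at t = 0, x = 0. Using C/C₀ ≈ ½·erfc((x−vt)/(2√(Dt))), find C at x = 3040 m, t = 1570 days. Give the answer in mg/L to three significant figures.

For a continuous step input, C/C₀ ≈ ½·erfc((x−vt)/(2√(Dt))).
vt = 1.94 × 1570 = 3045.8 m and 2√(Dt) = 2√(0.0234 × 1570) = 12.12 m.
Argument (x−vt)/(2√(Dt)) = (3040 − 3045.8)/12.12 = -0.4785; ½·erfc(-0.4785) = 0.7507.
C = 12.8 × 0.7507 = 9.61 mg/L.

9.61 mg/L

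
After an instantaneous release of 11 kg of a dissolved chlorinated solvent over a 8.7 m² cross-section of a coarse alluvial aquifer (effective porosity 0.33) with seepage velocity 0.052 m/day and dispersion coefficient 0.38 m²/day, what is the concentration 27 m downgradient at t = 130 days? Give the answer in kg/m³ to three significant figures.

For an instantaneous plane source, C(x,t) = M/(n_e·A·√(4πDt)) · exp(−(x−vt)²/(4Dt)), with n_e·A the pore (flow) area.
Plume center vt = 0.052 × 130 = 6.76 m, so the well at 27 m is 20.24 m downgradient of the peak.
√(4πDt) = 24.92 m, giving peak height M/(n_e·A·√(4πDt)) = 11/(0.33 × 8.7 × 24.92) = 0.1537 kg/m³.
(x−vt)²/(4Dt) = (20.24)²/(4 × 0.38 × 130) = 2.073; exp(−2.073) = 0.1258.
C = 0.1537 × 0.1258 = 0.0193 kg/m³.

0.0193 kg/m³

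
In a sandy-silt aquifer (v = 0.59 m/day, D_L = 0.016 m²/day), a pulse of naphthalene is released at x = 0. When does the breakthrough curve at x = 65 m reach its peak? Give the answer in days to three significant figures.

110 days

For the 1D instantaneous-source solution, setting ∂C/∂t = 0 at fixed x gives v²t² + 2Dt − x² = 0, so t = (√(D² + v²x²) − D)/v².
√(D² + v²x²) = √(0.016² + 0.59² × 65²) = 38.35; v² = 0.3481.
t = (38.35 − 0.016)/0.3481 = 110 days (vs. the pure-advection estimate x/v = 110 d).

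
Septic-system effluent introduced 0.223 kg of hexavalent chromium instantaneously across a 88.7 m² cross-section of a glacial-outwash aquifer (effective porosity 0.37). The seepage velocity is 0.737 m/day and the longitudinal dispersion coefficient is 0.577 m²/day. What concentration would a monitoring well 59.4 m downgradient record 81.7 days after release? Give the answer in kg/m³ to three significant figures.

0.000278 kg/m³

For an instantaneous plane source, C(x,t) = M/(n_e·A·√(4πDt)) · exp(−(x−vt)²/(4Dt)), with n_e·A the pore (flow) area.
Plume center vt = 0.737 × 81.7 = 60.2129 m, so the well at 59.4 m is 0.8129 m upgradient of the peak.
√(4πDt) = 24.34 m, giving peak height M/(n_e·A·√(4πDt)) = 0.223/(0.37 × 88.7 × 24.34) = 0.0002792 kg/m³.
(x−vt)²/(4Dt) = (-0.8129)²/(4 × 0.577 × 81.7) = 0.003504; exp(−0.003504) = 0.9965.
C = 0.0002792 × 0.9965 = 0.000278 kg/m³.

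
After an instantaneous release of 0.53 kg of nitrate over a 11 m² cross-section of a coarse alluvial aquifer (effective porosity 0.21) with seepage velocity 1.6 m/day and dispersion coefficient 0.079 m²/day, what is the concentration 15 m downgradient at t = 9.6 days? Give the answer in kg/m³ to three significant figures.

0.0712 kg/m³

For an instantaneous plane source, C(x,t) = M/(n_e·A·√(4πDt)) · exp(−(x−vt)²/(4Dt)), with n_e·A the pore (flow) area.
Plume center vt = 1.6 × 9.6 = 15.36 m, so the well at 15 m is 0.36 m upgradient of the peak.
√(4πDt) = 3.087 m, giving peak height M/(n_e·A·√(4πDt)) = 0.53/(0.21 × 11 × 3.087) = 0.07432 kg/m³.
(x−vt)²/(4Dt) = (-0.36)²/(4 × 0.079 × 9.6) = 0.04272; exp(−0.04272) = 0.9582.
C = 0.07432 × 0.9582 = 0.0712 kg/m³.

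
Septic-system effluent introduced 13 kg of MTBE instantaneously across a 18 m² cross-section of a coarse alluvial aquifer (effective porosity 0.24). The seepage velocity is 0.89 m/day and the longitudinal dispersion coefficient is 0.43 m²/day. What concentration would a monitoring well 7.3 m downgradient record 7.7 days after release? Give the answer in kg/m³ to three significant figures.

For an instantaneous plane source, C(x,t) = M/(n_e·A·√(4πDt)) · exp(−(x−vt)²/(4Dt)), with n_e·A the pore (flow) area.
Plume center vt = 0.89 × 7.7 = 6.853 m, so the well at 7.3 m is 0.447 m downgradient of the peak.
√(4πDt) = 6.450 m, giving peak height M/(n_e·A·√(4πDt)) = 13/(0.24 × 18 × 6.450) = 0.4666 kg/m³.
(x−vt)²/(4Dt) = (0.447)²/(4 × 0.43 × 7.7) = 0.01509; exp(−0.01509) = 0.9850.
C = 0.4666 × 0.9850 = 0.460 kg/m³.

0.460 kg/m³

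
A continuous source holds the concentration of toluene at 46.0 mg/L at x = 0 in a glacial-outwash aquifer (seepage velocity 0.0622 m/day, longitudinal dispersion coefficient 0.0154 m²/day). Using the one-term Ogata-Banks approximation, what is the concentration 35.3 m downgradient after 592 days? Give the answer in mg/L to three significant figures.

29.4 mg/L

For a continuous step input, C/C₀ ≈ ½·erfc((x−vt)/(2√(Dt))).
vt = 0.0622 × 592 = 36.8224 m and 2√(Dt) = 2√(0.0154 × 592) = 6.039 m.
Argument (x−vt)/(2√(Dt)) = (35.3 − 36.8224)/6.039 = -0.2521; ½·erfc(-0.2521) = 0.6393.
C = 46.0 × 0.6393 = 29.4 mg/L.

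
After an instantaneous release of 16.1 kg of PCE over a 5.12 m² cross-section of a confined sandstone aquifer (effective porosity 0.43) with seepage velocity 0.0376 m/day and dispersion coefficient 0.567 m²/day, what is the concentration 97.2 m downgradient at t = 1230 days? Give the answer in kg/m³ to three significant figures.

For an instantaneous plane source, C(x,t) = M/(n_e·A·√(4πDt)) · exp(−(x−vt)²/(4Dt)), with n_e·A the pore (flow) area.
Plume center vt = 0.0376 × 1230 = 46.248 m, so the well at 97.2 m is 50.952 m downgradient of the peak.
√(4πDt) = 93.62 m, giving peak height M/(n_e·A·√(4πDt)) = 16.1/(0.43 × 5.12 × 93.62) = 0.07811 kg/m³.
(x−vt)²/(4Dt) = (50.952)²/(4 × 0.567 × 1230) = 0.9306; exp(−0.9306) = 0.3943.
C = 0.07811 × 0.3943 = 0.0308 kg/m³.

0.0308 kg/m³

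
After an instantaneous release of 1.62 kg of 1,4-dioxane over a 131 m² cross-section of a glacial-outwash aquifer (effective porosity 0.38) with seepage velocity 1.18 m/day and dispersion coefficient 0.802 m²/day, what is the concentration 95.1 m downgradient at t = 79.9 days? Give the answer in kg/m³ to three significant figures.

0.00114 kg/m³

For an instantaneous plane source, C(x,t) = M/(n_e·A·√(4πDt)) · exp(−(x−vt)²/(4Dt)), with n_e·A the pore (flow) area.
Plume center vt = 1.18 × 79.9 = 94.282 m, so the well at 95.1 m is 0.818 m downgradient of the peak.
√(4πDt) = 28.38 m, giving peak height M/(n_e·A·√(4πDt)) = 1.62/(0.38 × 131 × 28.38) = 0.001147 kg/m³.
(x−vt)²/(4Dt) = (0.818)²/(4 × 0.802 × 79.9) = 0.002611; exp(−0.002611) = 0.9974.
C = 0.001147 × 0.9974 = 0.00114 kg/m³.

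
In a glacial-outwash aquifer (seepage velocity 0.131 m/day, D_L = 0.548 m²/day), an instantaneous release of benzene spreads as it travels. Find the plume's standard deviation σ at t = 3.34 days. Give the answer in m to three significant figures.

Dispersive spreading gives a Gaussian with σ² = 2Dt; advection only shifts the center.
σ = √(2 × 0.548 × 3.34) = 1.91 m.

1.91 m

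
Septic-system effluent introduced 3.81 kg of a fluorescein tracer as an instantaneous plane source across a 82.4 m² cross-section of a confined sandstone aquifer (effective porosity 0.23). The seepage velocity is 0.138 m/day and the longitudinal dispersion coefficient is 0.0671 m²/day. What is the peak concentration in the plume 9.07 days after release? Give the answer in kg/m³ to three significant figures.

The peak of an instantaneous 1D plume sits at x = vt; there the Gaussian factor is 1 and C_max = M/(n_e·A·√(4πDt)), where n_e·A is the pore area the mass is dissolved in.
√(4πDt) = √(4π × 0.0671 × 9.07) = 2.765 m, so C_max = 3.81/(0.23 × 82.4 × 2.765) = 0.0727 kg/m³.

0.0727 kg/m³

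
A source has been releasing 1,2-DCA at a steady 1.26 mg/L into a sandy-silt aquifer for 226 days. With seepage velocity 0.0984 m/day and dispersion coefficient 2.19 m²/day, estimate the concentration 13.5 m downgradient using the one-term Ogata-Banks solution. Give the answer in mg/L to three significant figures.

For a continuous step input, C/C₀ ≈ ½·erfc((x−vt)/(2√(Dt))).
vt = 0.0984 × 226 = 22.2384 m and 2√(Dt) = 2√(2.19 × 226) = 44.49 m.
Argument (x−vt)/(2√(Dt)) = (13.5 − 22.2384)/44.49 = -0.1964; ½·erfc(-0.1964) = 0.6094.
C = 1.26 × 0.6094 = 0.768 mg/L.

0.768 mg/L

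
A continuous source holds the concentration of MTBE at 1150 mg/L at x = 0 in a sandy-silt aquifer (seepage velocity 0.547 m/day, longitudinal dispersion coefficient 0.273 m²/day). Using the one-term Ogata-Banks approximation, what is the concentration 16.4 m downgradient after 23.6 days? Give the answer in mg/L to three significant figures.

190 mg/L

For a continuous step input, C/C₀ ≈ ½·erfc((x−vt)/(2√(Dt))).
vt = 0.547 × 23.6 = 12.9092 m and 2√(Dt) = 2√(0.273 × 23.6) = 5.077 m.
Argument (x−vt)/(2√(Dt)) = (16.4 − 12.9092)/5.077 = 0.6876; ½·erfc(0.6876) = 0.1654.
C = 1150 × 0.1654 = 190 mg/L.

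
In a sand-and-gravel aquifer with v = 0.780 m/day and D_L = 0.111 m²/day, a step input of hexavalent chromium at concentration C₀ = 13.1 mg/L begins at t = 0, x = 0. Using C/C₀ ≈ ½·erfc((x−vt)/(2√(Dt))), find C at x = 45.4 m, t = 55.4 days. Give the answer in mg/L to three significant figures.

For a continuous step input, C/C₀ ≈ ½·erfc((x−vt)/(2√(Dt))).
vt = 0.780 × 55.4 = 43.212 m and 2√(Dt) = 2√(0.111 × 55.4) = 4.960 m.
Argument (x−vt)/(2√(Dt)) = (45.4 − 43.212)/4.960 = 0.4411; ½·erfc(0.4411) = 0.2664.
C = 13.1 × 0.2664 = 3.49 mg/L.

3.49 mg/L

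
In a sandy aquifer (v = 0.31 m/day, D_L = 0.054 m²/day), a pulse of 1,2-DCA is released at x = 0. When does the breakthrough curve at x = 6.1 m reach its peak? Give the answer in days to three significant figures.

For the 1D instantaneous-source solution, setting ∂C/∂t = 0 at fixed x gives v²t² + 2Dt − x² = 0, so t = (√(D² + v²x²) − D)/v².
√(D² + v²x²) = √(0.054² + 0.31² × 6.1²) = 1.892; v² = 0.0961.
t = (1.892 − 0.054)/0.0961 = 19.1 days (vs. the pure-advection estimate x/v = 19.7 d).

19.1 days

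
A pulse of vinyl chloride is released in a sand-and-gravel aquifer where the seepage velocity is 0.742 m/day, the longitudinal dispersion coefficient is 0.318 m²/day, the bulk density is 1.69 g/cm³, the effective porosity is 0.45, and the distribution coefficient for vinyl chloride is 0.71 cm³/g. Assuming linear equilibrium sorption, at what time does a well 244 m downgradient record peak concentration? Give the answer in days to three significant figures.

Retardation factor R = 1 + ρ_b·K_d/n = 1 + 1.69 × 0.71/0.45 = 3.666.
Sorption retards both mechanisms: v_R = v/R = 0.2024 m/day, D_R = D/R = 0.08674 m²/day.
Peak time from v_R²t² + 2D_R t − x² = 0: t = (√(D_R² + v_R²x²) − D_R)/v_R².
√(D_R² + v_R²x²) = √(0.08674² + 0.2024² × 244²) = 49.39; v_R² = 0.04097.
t = (49.39 − 0.08674)/0.04097 = 1200 days.

1200 days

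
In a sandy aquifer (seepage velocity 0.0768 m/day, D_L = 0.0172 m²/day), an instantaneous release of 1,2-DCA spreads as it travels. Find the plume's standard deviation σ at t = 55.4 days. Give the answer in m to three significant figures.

1.38 m

Dispersive spreading gives a Gaussian with σ² = 2Dt; advection only shifts the center.
σ = √(2 × 0.0172 × 55.4) = 1.38 m.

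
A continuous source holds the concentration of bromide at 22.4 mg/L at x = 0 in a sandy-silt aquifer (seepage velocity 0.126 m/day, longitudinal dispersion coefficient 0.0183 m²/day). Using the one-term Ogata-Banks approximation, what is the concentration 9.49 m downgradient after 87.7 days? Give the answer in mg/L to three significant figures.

For a continuous step input, C/C₀ ≈ ½·erfc((x−vt)/(2√(Dt))).
vt = 0.126 × 87.7 = 11.0502 m and 2√(Dt) = 2√(0.0183 × 87.7) = 2.534 m.
Argument (x−vt)/(2√(Dt)) = (9.49 − 11.0502)/2.534 = -0.6157; ½·erfc(-0.6157) = 0.8080.
C = 22.4 × 0.8080 = 18.1 mg/L.

18.1 mg/L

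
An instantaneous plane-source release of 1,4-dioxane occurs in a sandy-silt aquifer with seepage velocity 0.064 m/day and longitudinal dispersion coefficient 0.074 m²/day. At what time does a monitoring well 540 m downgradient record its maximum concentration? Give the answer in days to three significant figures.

For the 1D instantaneous-source solution, setting ∂C/∂t = 0 at fixed x gives v²t² + 2Dt − x² = 0, so t = (√(D² + v²x²) − D)/v².
√(D² + v²x²) = √(0.074² + 0.064² × 540²) = 34.56; v² = 0.004096.
t = (34.56 − 0.074)/0.004096 = 8420 days (vs. the pure-advection estimate x/v = 8440 d).

8420 days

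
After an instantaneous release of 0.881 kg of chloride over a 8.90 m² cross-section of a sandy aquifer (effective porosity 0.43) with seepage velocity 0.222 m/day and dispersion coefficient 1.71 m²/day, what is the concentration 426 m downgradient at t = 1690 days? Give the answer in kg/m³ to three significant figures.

For an instantaneous plane source, C(x,t) = M/(n_e·A·√(4πDt)) · exp(−(x−vt)²/(4Dt)), with n_e·A the pore (flow) area.
Plume center vt = 0.222 × 1690 = 375.18 m, so the well at 426 m is 50.82 m downgradient of the peak.
√(4πDt) = 190.6 m, giving peak height M/(n_e·A·√(4πDt)) = 0.881/(0.43 × 8.90 × 190.6) = 0.001208 kg/m³.
(x−vt)²/(4Dt) = (50.82)²/(4 × 1.71 × 1690) = 0.2234; exp(−0.2234) = 0.7998.
C = 0.001208 × 0.7998 = 0.000966 kg/m³.

0.000966 kg/m³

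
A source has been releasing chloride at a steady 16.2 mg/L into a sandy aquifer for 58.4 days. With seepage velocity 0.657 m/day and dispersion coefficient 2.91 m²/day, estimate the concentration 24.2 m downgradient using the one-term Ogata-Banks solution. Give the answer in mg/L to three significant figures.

For a continuous step input, C/C₀ ≈ ½·erfc((x−vt)/(2√(Dt))).
vt = 0.657 × 58.4 = 38.3688 m and 2√(Dt) = 2√(2.91 × 58.4) = 26.07 m.
Argument (x−vt)/(2√(Dt)) = (24.2 − 38.3688)/26.07 = -0.5435; ½·erfc(-0.5435) = 0.7789.
C = 16.2 × 0.7789 = 12.6 mg/L.

12.6 mg/L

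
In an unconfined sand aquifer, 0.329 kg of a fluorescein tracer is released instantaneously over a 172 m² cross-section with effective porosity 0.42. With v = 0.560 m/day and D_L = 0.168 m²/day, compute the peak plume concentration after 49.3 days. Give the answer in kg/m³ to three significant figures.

The peak of an instantaneous 1D plume sits at x = vt; there the Gaussian factor is 1 and C_max = M/(n_e·A·√(4πDt)), where n_e·A is the pore area the mass is dissolved in.
√(4πDt) = √(4π × 0.168 × 49.3) = 10.20 m, so C_max = 0.329/(0.42 × 172 × 10.20) = 0.000446 kg/m³.

0.000446 kg/m³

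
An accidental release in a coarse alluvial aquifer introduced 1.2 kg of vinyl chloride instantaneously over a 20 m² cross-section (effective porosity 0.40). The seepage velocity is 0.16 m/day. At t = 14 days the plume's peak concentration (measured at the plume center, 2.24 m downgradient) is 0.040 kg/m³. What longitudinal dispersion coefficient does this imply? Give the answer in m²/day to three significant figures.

0.0799 m²/day

At the plume center C_max = M/(n_e·A·√(4πDt)), so D = M²/(4πt·(n_e·A·C_max)²).
n_e·A·C_max = 0.40 × 20 × 0.040 = 0.3200 kg/m.
D = 1.2²/(4π × 14 × 0.3200²) = 0.0799 m²/day.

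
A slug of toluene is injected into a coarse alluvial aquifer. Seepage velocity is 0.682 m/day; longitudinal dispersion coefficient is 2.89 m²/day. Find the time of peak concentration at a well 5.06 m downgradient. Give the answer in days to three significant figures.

For the 1D instantaneous-source solution, setting ∂C/∂t = 0 at fixed x gives v²t² + 2Dt − x² = 0, so t = (√(D² + v²x²) − D)/v².
√(D² + v²x²) = √(2.89² + 0.682² × 5.06²) = 4.501; v² = 0.465124.
t = (4.501 − 2.89)/0.465124 = 3.46 days (vs. the pure-advection estimate x/v = 7.42 d).

3.46 days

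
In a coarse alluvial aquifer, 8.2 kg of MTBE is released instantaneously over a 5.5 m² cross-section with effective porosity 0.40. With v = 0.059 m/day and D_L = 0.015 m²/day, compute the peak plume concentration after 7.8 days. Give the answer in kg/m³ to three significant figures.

3.07 kg/m³

The peak of an instantaneous 1D plume sits at x = vt; there the Gaussian factor is 1 and C_max = M/(n_e·A·√(4πDt)), where n_e·A is the pore area the mass is dissolved in.
√(4πDt) = √(4π × 0.015 × 7.8) = 1.213 m, so C_max = 8.2/(0.40 × 5.5 × 1.213) = 3.07 kg/m³.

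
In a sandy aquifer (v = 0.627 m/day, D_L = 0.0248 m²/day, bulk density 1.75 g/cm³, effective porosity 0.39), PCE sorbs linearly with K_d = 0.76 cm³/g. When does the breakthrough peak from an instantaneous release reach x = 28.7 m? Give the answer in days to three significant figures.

202 days

Retardation factor R = 1 + ρ_b·K_d/n = 1 + 1.75 × 0.76/0.39 = 4.410.
Sorption retards both mechanisms: v_R = v/R = 0.1422 m/day, D_R = D/R = 0.005624 m²/day.
Peak time from v_R²t² + 2D_R t − x² = 0: t = (√(D_R² + v_R²x²) − D_R)/v_R².
√(D_R² + v_R²x²) = √(0.005624² + 0.1422² × 28.7²) = 4.081; v_R² = 0.02022.
t = (4.081 − 0.005624)/0.02022 = 202 days.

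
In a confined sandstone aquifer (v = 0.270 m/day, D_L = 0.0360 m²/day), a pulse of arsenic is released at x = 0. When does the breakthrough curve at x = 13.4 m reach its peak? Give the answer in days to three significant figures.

49.1 days

For the 1D instantaneous-source solution, setting ∂C/∂t = 0 at fixed x gives v²t² + 2Dt − x² = 0, so t = (√(D² + v²x²) − D)/v².
√(D² + v²x²) = √(0.0360² + 0.270² × 13.4²) = 3.618; v² = 0.0729.
t = (3.618 − 0.0360)/0.0729 = 49.1 days (vs. the pure-advection estimate x/v = 49.6 d).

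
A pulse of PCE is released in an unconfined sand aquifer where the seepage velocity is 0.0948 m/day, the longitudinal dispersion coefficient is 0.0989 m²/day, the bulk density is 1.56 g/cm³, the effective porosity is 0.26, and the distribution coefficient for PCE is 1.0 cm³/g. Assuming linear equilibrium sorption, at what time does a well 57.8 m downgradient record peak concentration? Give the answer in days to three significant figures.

Retardation factor R = 1 + ρ_b·K_d/n = 1 + 1.56 × 1.0/0.26 = 7.000.
Sorption retards both mechanisms: v_R = v/R = 0.01354 m/day, D_R = D/R = 0.01413 m²/day.
Peak time from v_R²t² + 2D_R t − x² = 0: t = (√(D_R² + v_R²x²) − D_R)/v_R².
√(D_R² + v_R²x²) = √(0.01413² + 0.01354² × 57.8²) = 0.7827; v_R² = 0.0001833.
t = (0.7827 − 0.01413)/0.0001833 = 4190 days.

4190 days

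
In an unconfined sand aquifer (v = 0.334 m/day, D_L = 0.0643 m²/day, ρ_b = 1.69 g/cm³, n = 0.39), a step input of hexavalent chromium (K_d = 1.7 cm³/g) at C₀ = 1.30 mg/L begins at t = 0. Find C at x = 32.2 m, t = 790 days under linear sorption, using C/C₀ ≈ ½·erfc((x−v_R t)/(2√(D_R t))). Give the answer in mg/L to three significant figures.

0.552 mg/L

Retardation factor R = 1 + ρ_b·K_d/n = 1 + 1.69 × 1.7/0.39 = 8.367.
Sorption retards both mechanisms: v_R = v/R = 0.03992 m/day, D_R = D/R = 0.007685 m²/day.
v_R·t = 0.03992 × 790 = 31.5368 m; 2√(D_R t) = 4.928 m; argument = (32.2 − 31.5368)/4.928 = 0.1346.
C = C₀ × ½·erfc(0.1346) = 1.30 × 0.4245 = 0.552 mg/L.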